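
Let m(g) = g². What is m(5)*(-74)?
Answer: -1850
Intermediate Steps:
m(5)*(-74) = 5²*(-74) = 25*(-74) = -1850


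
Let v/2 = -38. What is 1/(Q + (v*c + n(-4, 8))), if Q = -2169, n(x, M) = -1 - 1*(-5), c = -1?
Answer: -1/2089 ≈ -0.00047870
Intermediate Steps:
n(x, M) = 4 (n(x, M) = -1 + 5 = 4)
v = -76 (v = 2*(-38) = -76)
1/(Q + (v*c + n(-4, 8))) = 1/(-2169 + (-76*(-1) + 4)) = 1/(-2169 + (76 + 4)) = 1/(-2169 + 80) = 1/(-2089) = -1/2089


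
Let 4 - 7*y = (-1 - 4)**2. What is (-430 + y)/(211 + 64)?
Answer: -433/275 ≈ -1.5745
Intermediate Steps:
y = -3 (y = 4/7 - (-1 - 4)**2/7 = 4/7 - 1/7*(-5)**2 = 4/7 - 1/7*25 = 4/7 - 25/7 = -3)
(-430 + y)/(211 + 64) = (-430 - 3)/(211 + 64) = -433/275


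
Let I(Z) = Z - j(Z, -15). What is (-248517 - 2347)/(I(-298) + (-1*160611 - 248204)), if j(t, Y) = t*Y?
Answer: 250864/413583 ≈ 0.60656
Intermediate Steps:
j(t, Y) = Y*t
I(Z) = 16*Z (I(Z) = Z - (-15)*Z = Z + 15*Z = 16*Z)
(-248517 - 2347)/(I(-298) + (-1*160611 - 248204)) = (-248517 - 2347)/(16*(-298) + (-1*160611 - 248204)) = -250864/(-4768 + (-160611 - 248204)) = -250864/(-4768 - 408815) = -250864/(-413583) = -250864*(-1/413583) = 250864/413583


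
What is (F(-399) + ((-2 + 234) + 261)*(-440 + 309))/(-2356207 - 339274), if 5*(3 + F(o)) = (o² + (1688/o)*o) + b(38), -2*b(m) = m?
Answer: 32412/2695481 ≈ 0.012025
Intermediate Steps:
b(m) = -m/2
F(o) = 1654/5 + o²/5 (F(o) = -3 + ((o² + (1688/o)*o) - ½*38)/5 = -3 + ((o² + 1688) - 19)/5 = -3 + ((1688 + o²) - 19)/5 = -3 + (1669 + o²)/5 = -3 + (1669/5 + o²/5) = 1654/5 + o²/5)
(F(-399) + ((-2 + 234) + 261)*(-440 + 309))/(-2356207 - 339274) = ((1654/5 + (⅕)*(-399)²) + ((-2 + 234) + 261)*(-440 + 309))/(-2356207 - 339274) = ((1654/5 + (⅕)*159201) + (232 + 261)*(-131))/(-2695481) = ((1654/5 + 159201/5) + 493*(-131))*(-1/2695481) = (32171 - 64583)*(-1/2695481) = -32412*(-1/2695481) = 32412/2695481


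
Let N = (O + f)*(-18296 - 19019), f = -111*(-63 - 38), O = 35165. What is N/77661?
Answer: -1730520440/77661 ≈ -22283.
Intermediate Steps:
f = 11211 (f = -111*(-101) = 11211)
N = -1730520440 (N = (35165 + 11211)*(-18296 - 19019) = 46376*(-37315) = -1730520440)
N/77661 = -1730520440/77661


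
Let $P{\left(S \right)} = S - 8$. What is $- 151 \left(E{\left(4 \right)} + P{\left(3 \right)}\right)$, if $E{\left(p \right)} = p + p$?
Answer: $-453$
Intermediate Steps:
$E{\left(p \right)} = 2 p$
$P{\left(S \right)} = -8 + S$ ($P{\left(S \right)} = S - 8 = -8 + S$)
$- 151 \left(E{\left(4 \right)} + P{\left(3 \right)}\right) = - 151 \left(2 \cdot 4 + \left(-8 + 3\right)\right) = - 151 \left(8 - 5\right) = \left(-151\right) 3 = -453$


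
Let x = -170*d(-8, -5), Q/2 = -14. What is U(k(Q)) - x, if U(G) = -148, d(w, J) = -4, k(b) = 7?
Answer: -828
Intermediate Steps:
Q = -28 (Q = 2*(-14) = -28)
x = 680 (x = -170*(-4) = 680)
U(k(Q)) - x = -148 - 1*680 = -148 - 680 = -828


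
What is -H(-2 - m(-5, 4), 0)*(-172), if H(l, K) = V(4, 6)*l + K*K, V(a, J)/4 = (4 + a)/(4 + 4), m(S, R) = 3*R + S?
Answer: -6192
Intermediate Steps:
m(S, R) = S + 3*R
V(a, J) = 2 + a/2 (V(a, J) = 4*((4 + a)/(4 + 4)) = 4*((4 + a)/8) = 4*((4 + a)*(⅛)) = 4*(½ + a/8) = 2 + a/2)
H(l, K) = K² + 4*l (H(l, K) = (2 + (½)*4)*l + K*K = (2 + 2)*l + K² = 4*l + K² = K² + 4*l)
-H(-2 - m(-5, 4), 0)*(-172) = -(0² + 4*(-2 - (-5 + 3*4)))*(-172) = -(0 + 4*(-2 - (-5 + 12)))*(-172) = -(0 + 4*(-2 - 1*7))*(-172) = -(0 + 4*(-2 - 7))*(-172) = -(0 + 4*(-9))*(-172) = -(0 - 36)*(-172) = -1*(-36)*(-172) = 36*(-172) = -6192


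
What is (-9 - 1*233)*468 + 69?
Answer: -113187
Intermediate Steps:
(-9 - 1*233)*468 + 69 = (-9 - 233)*468 + 69 = -242*468 + 69 = -113256 + 69 = -113187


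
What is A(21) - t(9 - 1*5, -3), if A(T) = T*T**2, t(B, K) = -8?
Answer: 9269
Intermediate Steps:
A(T) = T**3
A(21) - t(9 - 1*5, -3) = 21**3 - 1*(-8) = 9261 + 8 = 9269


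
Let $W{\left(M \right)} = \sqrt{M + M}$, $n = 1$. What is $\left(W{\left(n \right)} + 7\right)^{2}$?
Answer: $\left(7 + \sqrt{2}\right)^{2} \approx 70.799$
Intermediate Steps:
$W{\left(M \right)} = \sqrt{2} \sqrt{M}$ ($W{\left(M \right)} = \sqrt{2 M} = \sqrt{2} \sqrt{M}$)
$\left(W{\left(n \right)} + 7\right)^{2} = \left(\sqrt{2} \sqrt{1} + 7\right)^{2} = \left(\sqrt{2} \cdot 1 + 7\right)^{2} = \left(\sqrt{2} + 7\right)^{2} = \left(7 + \sqrt{2}\right)^{2}$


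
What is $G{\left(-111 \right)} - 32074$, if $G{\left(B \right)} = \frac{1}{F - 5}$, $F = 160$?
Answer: $- \frac{4971469}{155} \approx -32074.0$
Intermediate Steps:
$G{\left(B \right)} = \frac{1}{155}$ ($G{\left(B \right)} = \frac{1}{160 - 5} = \frac{1}{155}$)
$G{\left(-111 \right)} - 32074 = \frac{1}{155} - 32074 = - \frac{4971469}{155}$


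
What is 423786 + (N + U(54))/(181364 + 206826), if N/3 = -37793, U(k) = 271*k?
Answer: 32901877719/77638 ≈ 4.2379e+5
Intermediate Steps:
N = -113379 (N = 3*(-37793) = -113379)
423786 + (N + U(54))/(181364 + 206826) = 423786 + (-113379 + 271*54)/(181364 + 206826) = 423786 + (-113379 + 14634)/388190 = 423786 - 98745*1/388190 = 423786 - 19749/77638 = 32901877719/77638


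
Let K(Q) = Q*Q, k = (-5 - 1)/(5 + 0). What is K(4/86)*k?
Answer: -24/9245 ≈ -0.0025960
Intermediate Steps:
k = -6/5 ≈ -1.2000
K(Q) = Q²
K(4/86)*k = (4/86)²*(-6/5) = (4*(1/86))²*(-6/5) = (2/43)²*(-6/5) = (4/1849)*(-6/5) = -24/9245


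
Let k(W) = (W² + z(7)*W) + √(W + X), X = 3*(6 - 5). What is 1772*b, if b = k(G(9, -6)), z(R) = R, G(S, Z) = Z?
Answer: -10632 + 1772*I*√3 ≈ -10632.0 + 3069.2*I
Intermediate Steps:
X = 3 (X = 3*1 = 3)
k(W) = W² + √(3 + W) + 7*W (k(W) = (W² + 7*W) + √(W + 3) = (W² + 7*W) + √(3 + W) = W² + √(3 + W) + 7*W)
b = -6 + I*√3 (b = (-6)² + √(3 - 6) + 7*(-6) = 36 + √(-3) - 42 = 36 + I*√3 - 42 = -6 + I*√3 ≈ -6.0 + 1.732*I)
1772*b = 1772*(-6 + I*√3) = -10632 + 1772*I*√3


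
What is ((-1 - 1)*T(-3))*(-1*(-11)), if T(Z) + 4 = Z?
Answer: 154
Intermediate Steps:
T(Z) = -4 + Z
((-1 - 1)*T(-3))*(-1*(-11)) = ((-1 - 1)*(-4 - 3))*(-1*(-11)) = -2*(-7)*11 = 14*11 = 154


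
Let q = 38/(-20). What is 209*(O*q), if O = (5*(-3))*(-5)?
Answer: -59565/2 ≈ -29783.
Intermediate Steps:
q = -19/10 (q = 38*(-1/20) = -19/10 ≈ -1.9000)
O = 75 (O = -15*(-5) = 75)
209*(O*q) = 209*(75*(-19/10)) = 209*(-285/2) = -59565/2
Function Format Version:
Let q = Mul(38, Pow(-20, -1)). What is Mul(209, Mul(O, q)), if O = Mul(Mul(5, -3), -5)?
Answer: Rational(-59565, 2) ≈ -29783.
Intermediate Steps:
q = Rational(-19, 10) (q = Mul(38, Rational(-1, 20)) = Rational(-19, 10) ≈ -1.9000)
O = 75 (O = Mul(-15, -5) = 75)
Mul(209, Mul(O, q)) = Mul(209, Mul(75, Rational(-19, 10))) = Mul(209, Rational(-285, 2)) = Rational(-59565, 2)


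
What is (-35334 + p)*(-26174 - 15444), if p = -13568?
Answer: 2035203436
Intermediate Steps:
(-35334 + p)*(-26174 - 15444) = (-35334 - 13568)*(-26174 - 15444) = -48902*(-41618) = 2035203436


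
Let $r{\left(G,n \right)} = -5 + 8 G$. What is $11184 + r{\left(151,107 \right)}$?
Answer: $12387$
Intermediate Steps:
$11184 + r{\left(151,107 \right)} = 11184 + \left(-5 + 8 \cdot 151\right) = 11184 + \left(-5 + 1208\right) = 11184 + 1203 = 12387$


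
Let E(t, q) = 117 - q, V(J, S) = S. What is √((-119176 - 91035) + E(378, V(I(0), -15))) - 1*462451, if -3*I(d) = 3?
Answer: -462451 + I*√210079 ≈ -4.6245e+5 + 458.34*I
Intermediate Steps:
I(d) = -1 (I(d) = -⅓*3 = -1)
√((-119176 - 91035) + E(378, V(I(0), -15))) - 1*462451 = √((-119176 - 91035) + (117 - 1*(-15))) - 1*462451 = √(-210211 + (117 + 15)) - 462451 = √(-210211 + 132) - 462451 = √(-210079) - 462451 = I*√210079 - 462451 = -462451 + I*√210079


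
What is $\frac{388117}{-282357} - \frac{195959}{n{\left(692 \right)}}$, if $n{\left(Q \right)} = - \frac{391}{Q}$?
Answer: $\frac{2252263637497}{6494211} \approx 3.4681 \cdot 10^{5}$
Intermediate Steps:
$\frac{388117}{-282357} - \frac{195959}{n{\left(692 \right)}} = \frac{388117}{-282357} - \frac{195959}{\left(-391\right) \frac{1}{692}} = 388117 \left(- \frac{1}{282357}\right) - \frac{195959}{\left(-391\right) \frac{1}{692}} = - \frac{388117}{282357} - \frac{195959}{- \frac{391}{692}} = - \frac{388117}{282357} - - \frac{7976684}{23} = - \frac{388117}{282357} + \frac{7976684}{23} = \frac{2252263637497}{6494211}$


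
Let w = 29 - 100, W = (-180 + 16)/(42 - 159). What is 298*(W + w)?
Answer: -2426614/117 ≈ -20740.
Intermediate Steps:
W = 164/117 (W = -164/(-117) = -164*(-1/117) = 164/117 ≈ 1.4017)
w = -71
298*(W + w) = 298*(164/117 - 71) = 298*(-8143/117) = -2426614/117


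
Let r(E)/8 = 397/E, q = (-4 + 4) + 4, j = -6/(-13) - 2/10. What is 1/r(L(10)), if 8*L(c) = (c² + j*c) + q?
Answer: 693/165152 ≈ 0.0041961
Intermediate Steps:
j = 17/65 (j = -6*(-1/13) - 2*⅒ = 6/13 - ⅕ = 17/65 ≈ 0.26154)
q = 4 (q = 0 + 4 = 4)
L(c) = ½ + c²/8 + 17*c/520 (L(c) = ((c² + 17*c/65) + 4)/8 = (4 + c² + 17*c/65)/8 = ½ + c²/8 + 17*c/520)
r(E) = 3176/E (r(E) = 8*(397/E) = 3176/E)
1/r(L(10)) = 1/(3176/(½ + (⅛)*10² + (17/520)*10)) = 1/(3176/(½ + (⅛)*100 + 17/52)) = 1/(3176/(½ + 25/2 + 17/52)) = 1/(3176/(693/52)) = 1/(3176*(52/693)) = 1/(165152/693) = 693/165152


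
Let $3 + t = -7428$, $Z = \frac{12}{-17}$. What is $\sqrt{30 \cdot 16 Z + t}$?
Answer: $\frac{i \sqrt{2245479}}{17} \approx 88.147 i$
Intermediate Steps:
$Z = - \frac{12}{17}$ ($Z = 12 \left(- \frac{1}{17}\right) = - \frac{12}{17} \approx -0.70588$)
$t = -7431$ ($t = -3 - 7428 = -7431$)
$\sqrt{30 \cdot 16 Z + t} = \sqrt{30 \cdot 16 \left(- \frac{12}{17}\right) - 7431} = \sqrt{480 \left(- \frac{12}{17}\right) - 7431} = \sqrt{- \frac{5760}{17} - 7431} = \sqrt{- \frac{132087}{17}} = \frac{i \sqrt{2245479}}{17}$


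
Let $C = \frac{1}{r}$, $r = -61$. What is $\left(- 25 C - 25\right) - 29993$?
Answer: $- \frac{1831073}{61} \approx -30018.0$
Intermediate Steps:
$C = - \frac{1}{61}$ ($C = \frac{1}{-61} = - \frac{1}{61} \approx -0.016393$)
$\left(- 25 C - 25\right) - 29993 = \left(\left(-25\right) \left(- \frac{1}{61}\right) - 25\right) - 29993 = \left(\frac{25}{61} - 25\right) - 29993 = - \frac{1500}{61} - 29993 = - \frac{1831073}{61}$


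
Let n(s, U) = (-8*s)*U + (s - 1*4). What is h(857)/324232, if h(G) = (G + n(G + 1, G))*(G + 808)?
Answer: -9791427105/324232 ≈ -30199.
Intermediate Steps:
n(s, U) = -4 + s - 8*U*s (n(s, U) = -8*U*s + (s - 4) = -8*U*s + (-4 + s) = -4 + s - 8*U*s)
h(G) = (808 + G)*(-3 + 2*G - 8*G*(1 + G)) (h(G) = (G + (-4 + (G + 1) - 8*G*(G + 1)))*(G + 808) = (G + (-4 + (1 + G) - 8*G*(1 + G)))*(808 + G) = (G + (-3 + G - 8*G*(1 + G)))*(808 + G) = (-3 + 2*G - 8*G*(1 + G))*(808 + G) = (808 + G)*(-3 + 2*G - 8*G*(1 + G)))
h(857)/324232 = (-2424 - 6470*857² - 4851*857 - 8*857³)/324232 = (-2424 - 6470*734449 - 4157307 - 8*629422793)*(1/324232) = (-2424 - 4751885030 - 4157307 - 5035382344)*(1/324232) = -9791427105*1/324232 = -9791427105/324232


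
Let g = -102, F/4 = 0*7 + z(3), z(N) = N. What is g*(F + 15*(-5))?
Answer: 6426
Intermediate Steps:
F = 12 (F = 4*(0*7 + 3) = 4*(0 + 3) = 4*3 = 12)
g*(F + 15*(-5)) = -102*(12 + 15*(-5)) = -102*(12 - 75) = -102*(-63) = 6426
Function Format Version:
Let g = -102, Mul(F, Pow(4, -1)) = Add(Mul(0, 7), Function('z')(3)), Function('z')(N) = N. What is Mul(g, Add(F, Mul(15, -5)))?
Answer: 6426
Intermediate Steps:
F = 12 (F = Mul(4, Add(Mul(0, 7), 3)) = Mul(4, Add(0, 3)) = Mul(4, 3) = 12)
Mul(g, Add(F, Mul(15, -5))) = Mul(-102, Add(12, Mul(15, -5))) = Mul(-102, Add(12, -75)) = Mul(-102, -63) = 6426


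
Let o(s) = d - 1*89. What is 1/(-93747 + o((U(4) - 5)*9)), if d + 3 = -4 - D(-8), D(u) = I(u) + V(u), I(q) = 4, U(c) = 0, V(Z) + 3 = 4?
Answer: -1/93848 ≈ -1.0656e-5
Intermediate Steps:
V(Z) = 1 (V(Z) = -3 + 4 = 1)
D(u) = 5 (D(u) = 4 + 1 = 5)
d = -12 (d = -3 + (-4 - 1*5) = -3 + (-4 - 5) = -3 - 9 = -12)
o(s) = -101 (o(s) = -12 - 1*89 = -12 - 89 = -101)
1/(-93747 + o((U(4) - 5)*9)) = 1/(-93747 - 101) = 1/(-93848) = -1/93848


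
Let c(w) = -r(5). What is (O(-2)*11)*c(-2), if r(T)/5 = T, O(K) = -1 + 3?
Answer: -550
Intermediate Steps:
O(K) = 2
r(T) = 5*T
c(w) = -25 (c(w) = -5*5 = -1*25 = -25)
(O(-2)*11)*c(-2) = (2*11)*(-25) = 22*(-25) = -550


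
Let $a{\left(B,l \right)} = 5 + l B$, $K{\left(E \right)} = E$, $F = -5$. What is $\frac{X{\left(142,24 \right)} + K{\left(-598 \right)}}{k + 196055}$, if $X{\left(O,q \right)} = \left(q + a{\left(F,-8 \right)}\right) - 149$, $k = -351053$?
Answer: $\frac{113}{25833} \approx 0.0043743$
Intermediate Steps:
$a{\left(B,l \right)} = 5 + B l$
$X{\left(O,q \right)} = -104 + q$ ($X{\left(O,q \right)} = \left(q + \left(5 - -40\right)\right) - 149 = \left(q + \left(5 + 40\right)\right) - 149 = \left(q + 45\right) - 149 = \left(45 + q\right) - 149 = -104 + q$)
$\frac{X{\left(142,24 \right)} + K{\left(-598 \right)}}{k + 196055} = \frac{\left(-104 + 24\right) - 598}{-351053 + 196055} = \frac{-80 - 598}{-154998} = \left(-678\right) \left(- \frac{1}{154998}\right) = \frac{113}{25833}$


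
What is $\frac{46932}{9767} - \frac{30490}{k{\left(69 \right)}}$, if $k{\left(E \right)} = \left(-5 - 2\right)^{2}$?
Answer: $- \frac{295496162}{478583} \approx -617.44$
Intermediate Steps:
$k{\left(E \right)} = 49$ ($k{\left(E \right)} = \left(-7\right)^{2} = 49$)
$\frac{46932}{9767} - \frac{30490}{k{\left(69 \right)}} = \frac{46932}{9767} - \frac{30490}{49} = - \frac{295496162}{478583}$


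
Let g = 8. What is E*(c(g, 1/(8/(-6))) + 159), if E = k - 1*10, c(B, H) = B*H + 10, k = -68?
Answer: -12714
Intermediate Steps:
c(B, H) = 10 + B*H
E = -78 (E = -68 - 1*10 = -68 - 10 = -78)
E*(c(g, 1/(8/(-6))) + 159) = -78*((10 + 8/((8/(-6)))) + 159) = -78*((10 + 8/((8*(-⅙)))) + 159) = -78*((10 + 8/(-4/3)) + 159) = -78*((10 + 8*(-¾)) + 159) = -78*((10 - 6) + 159) = -78*(4 + 159) = -78*163 = -12714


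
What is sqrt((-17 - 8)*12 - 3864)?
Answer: 2*I*sqrt(1041) ≈ 64.529*I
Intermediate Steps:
sqrt((-17 - 8)*12 - 3864) = sqrt(-25*12 - 3864) = sqrt(-300 - 3864) = sqrt(-4164) = 2*I*sqrt(1041)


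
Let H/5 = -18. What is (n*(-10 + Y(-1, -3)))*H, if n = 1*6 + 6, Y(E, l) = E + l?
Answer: 15120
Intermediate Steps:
H = -90 (H = 5*(-18) = -90)
n = 12 (n = 6 + 6 = 12)
(n*(-10 + Y(-1, -3)))*H = (12*(-10 + (-1 - 3)))*(-90) = (12*(-10 - 4))*(-90) = (12*(-14))*(-90) = -168*(-90) = 15120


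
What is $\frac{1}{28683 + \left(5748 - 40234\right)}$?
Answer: $- \frac{1}{5803} \approx -0.00017232$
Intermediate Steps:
$\frac{1}{28683 + \left(5748 - 40234\right)} = \frac{1}{28683 - 34486} = \frac{1}{-5803} = - \frac{1}{5803}$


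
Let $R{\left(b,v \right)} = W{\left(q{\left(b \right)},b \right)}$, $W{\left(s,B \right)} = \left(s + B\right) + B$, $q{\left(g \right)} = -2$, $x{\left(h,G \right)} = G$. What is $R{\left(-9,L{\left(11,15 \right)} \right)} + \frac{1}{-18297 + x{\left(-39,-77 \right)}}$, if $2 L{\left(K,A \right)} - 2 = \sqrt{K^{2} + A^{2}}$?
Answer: $- \frac{367481}{18374} \approx -20.0$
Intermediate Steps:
$W{\left(s,B \right)} = s + 2 B$ ($W{\left(s,B \right)} = \left(B + s\right) + B = s + 2 B$)
$L{\left(K,A \right)} = 1 + \frac{\sqrt{A^{2} + K^{2}}}{2}$ ($L{\left(K,A \right)} = 1 + \frac{\sqrt{K^{2} + A^{2}}}{2} = 1 + \frac{\sqrt{A^{2} + K^{2}}}{2}$)
$R{\left(b,v \right)} = -2 + 2 b$
$R{\left(-9,L{\left(11,15 \right)} \right)} + \frac{1}{-18297 + x{\left(-39,-77 \right)}} = \left(-2 + 2 \left(-9\right)\right) + \frac{1}{-18297 - 77} = \left(-2 - 18\right) + \frac{1}{-18374} = -20 - \frac{1}{18374} = - \frac{367481}{18374}$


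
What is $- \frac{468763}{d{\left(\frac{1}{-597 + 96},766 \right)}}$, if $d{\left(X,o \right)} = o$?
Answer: $- \frac{468763}{766} \approx -611.96$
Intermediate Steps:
$- \frac{468763}{d{\left(\frac{1}{-597 + 96},766 \right)}} = - \frac{468763}{766}$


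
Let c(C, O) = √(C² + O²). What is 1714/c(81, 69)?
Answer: 857*√1258/1887 ≈ 16.108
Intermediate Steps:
1714/c(81, 69) = 1714/(√(81² + 69²)) = 1714/(√(6561 + 4761)) = 1714/(√11322) = 1714/((3*√1258)) = 1714*(√1258/3774) = 857*√1258/1887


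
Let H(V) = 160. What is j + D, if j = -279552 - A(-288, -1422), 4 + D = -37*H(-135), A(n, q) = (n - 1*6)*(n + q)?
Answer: -788216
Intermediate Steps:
A(n, q) = (-6 + n)*(n + q) (A(n, q) = (n - 6)*(n + q) = (-6 + n)*(n + q))
D = -5924 (D = -4 - 37*160 = -4 - 5920 = -5924)
j = -782292 (j = -279552 - ((-288)**2 - 6*(-288) - 6*(-1422) - 288*(-1422)) = -279552 - (82944 + 1728 + 8532 + 409536) = -279552 - 1*502740 = -279552 - 502740 = -782292)
j + D = -782292 - 5924 = -788216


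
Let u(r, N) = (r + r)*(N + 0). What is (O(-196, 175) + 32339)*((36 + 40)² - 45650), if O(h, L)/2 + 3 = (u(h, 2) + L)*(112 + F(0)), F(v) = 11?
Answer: 4684437394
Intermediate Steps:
u(r, N) = 2*N*r (u(r, N) = (2*r)*N = 2*N*r)
O(h, L) = -6 + 246*L + 984*h (O(h, L) = -6 + 2*((2*2*h + L)*(112 + 11)) = -6 + 2*((4*h + L)*123) = -6 + 2*((L + 4*h)*123) = -6 + 2*(123*L + 492*h) = -6 + (246*L + 984*h) = -6 + 246*L + 984*h)
(O(-196, 175) + 32339)*((36 + 40)² - 45650) = ((-6 + 246*175 + 984*(-196)) + 32339)*((36 + 40)² - 45650) = ((-6 + 43050 - 192864) + 32339)*(76² - 45650) = (-149820 + 32339)*(5776 - 45650) = -117481*(-39874) = 4684437394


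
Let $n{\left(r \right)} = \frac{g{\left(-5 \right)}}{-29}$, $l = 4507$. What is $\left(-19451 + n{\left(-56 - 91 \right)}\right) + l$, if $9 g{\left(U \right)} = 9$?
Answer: $- \frac{433377}{29} \approx -14944.0$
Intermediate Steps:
$g{\left(U \right)} = 1$ ($g{\left(U \right)} = \frac{1}{9} \cdot 9 = 1$)
$n{\left(r \right)} = - \frac{1}{29}$ ($n{\left(r \right)} = 1 \frac{1}{-29} = 1 \left(- \frac{1}{29}\right) = - \frac{1}{29}$)
$\left(-19451 + n{\left(-56 - 91 \right)}\right) + l = \left(-19451 - \frac{1}{29}\right) + 4507 = - \frac{564080}{29} + 4507 = - \frac{433377}{29}$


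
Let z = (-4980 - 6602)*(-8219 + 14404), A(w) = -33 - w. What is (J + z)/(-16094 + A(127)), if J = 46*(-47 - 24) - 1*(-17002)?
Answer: 5115781/1161 ≈ 4406.4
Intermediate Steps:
z = -71634670 (z = -11582*6185 = -71634670)
J = 13736 (J = 46*(-71) + 17002 = -3266 + 17002 = 13736)
(J + z)/(-16094 + A(127)) = (13736 - 71634670)/(-16094 + (-33 - 1*127)) = -71620934/(-16094 + (-33 - 127)) = -71620934/(-16094 - 160) = -71620934/(-16254) = -71620934*(-1/16254) = 5115781/1161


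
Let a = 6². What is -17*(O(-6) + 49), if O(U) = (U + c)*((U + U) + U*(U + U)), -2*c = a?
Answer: 23647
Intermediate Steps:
a = 36
c = -18 (c = -½*36 = -18)
O(U) = (-18 + U)*(2*U + 2*U²) (O(U) = (U - 18)*((U + U) + U*(U + U)) = (-18 + U)*(2*U + U*(2*U)) = (-18 + U)*(2*U + 2*U²))
-17*(O(-6) + 49) = -17*(2*(-6)*(-18 + (-6)² - 17*(-6)) + 49) = -17*(2*(-6)*(-18 + 36 + 102) + 49) = -17*(2*(-6)*120 + 49) = -17*(-1440 + 49) = -17*(-1391) = 23647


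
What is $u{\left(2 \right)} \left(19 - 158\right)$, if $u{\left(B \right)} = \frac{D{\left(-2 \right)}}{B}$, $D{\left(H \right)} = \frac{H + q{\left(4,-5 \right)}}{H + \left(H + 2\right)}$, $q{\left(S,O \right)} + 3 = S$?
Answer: $- \frac{139}{4} \approx -34.75$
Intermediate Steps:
$q{\left(S,O \right)} = -3 + S$
$D{\left(H \right)} = \frac{1 + H}{2 + 2 H}$ ($D{\left(H \right)} = \frac{H + \left(-3 + 4\right)}{H + \left(H + 2\right)} = \frac{H + 1}{H + \left(2 + H\right)} = \frac{1 + H}{2 + 2 H}$)
$u{\left(B \right)} = \frac{1}{2 B}$
$u{\left(2 \right)} \left(19 - 158\right) = \frac{1}{2 \cdot 2} \left(19 - 158\right) = \frac{1}{2} \cdot \frac{1}{2} \left(-139\right) = \frac{1}{4} \left(-139\right) = - \frac{139}{4}$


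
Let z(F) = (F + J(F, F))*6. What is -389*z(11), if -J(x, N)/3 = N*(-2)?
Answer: -179718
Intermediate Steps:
J(x, N) = 6*N (J(x, N) = -3*N*(-2) = -(-6)*N = 6*N)
z(F) = 42*F (z(F) = (F + 6*F)*6 = (7*F)*6 = 42*F)
-389*z(11) = -16338*11 = -389*462 = -179718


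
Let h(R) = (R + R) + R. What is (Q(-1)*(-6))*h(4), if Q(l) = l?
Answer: 72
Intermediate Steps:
h(R) = 3*R (h(R) = 2*R + R = 3*R)
(Q(-1)*(-6))*h(4) = (-1*(-6))*(3*4) = 6*12 = 72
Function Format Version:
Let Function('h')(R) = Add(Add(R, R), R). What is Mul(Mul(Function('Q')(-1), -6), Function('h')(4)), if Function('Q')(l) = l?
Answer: 72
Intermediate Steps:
Function('h')(R) = Mul(3, R) (Function('h')(R) = Add(Mul(2, R), R) = Mul(3, R))
Mul(Mul(Function('Q')(-1), -6), Function('h')(4)) = Mul(Mul(-1, -6), Mul(3, 4)) = Mul(6, 12) = 72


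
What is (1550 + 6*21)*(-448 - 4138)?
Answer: -7686136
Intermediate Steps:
(1550 + 6*21)*(-448 - 4138) = (1550 + 126)*(-4586) = 1676*(-4586) = -7686136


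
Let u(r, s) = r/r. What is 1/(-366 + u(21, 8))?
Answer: -1/365 ≈ -0.0027397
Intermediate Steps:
u(r, s) = 1
1/(-366 + u(21, 8)) = 1/(-366 + 1) = 1/(-365) = -1/365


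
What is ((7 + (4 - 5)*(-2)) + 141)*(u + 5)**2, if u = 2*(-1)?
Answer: 1350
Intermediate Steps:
u = -2
((7 + (4 - 5)*(-2)) + 141)*(u + 5)**2 = ((7 + (4 - 5)*(-2)) + 141)*(-2 + 5)**2 = ((7 - 1*(-2)) + 141)*3**2 = ((7 + 2) + 141)*9 = (9 + 141)*9 = 150*9 = 1350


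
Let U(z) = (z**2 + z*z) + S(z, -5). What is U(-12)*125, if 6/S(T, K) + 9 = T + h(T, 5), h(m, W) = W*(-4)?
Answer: 1475250/41 ≈ 35982.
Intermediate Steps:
h(m, W) = -4*W
S(T, K) = 6/(-29 + T) (S(T, K) = 6/(-9 + (T - 4*5)) = 6/(-9 + (T - 20)) = 6/(-9 + (-20 + T)) = 6/(-29 + T))
U(z) = 2*z**2 + 6/(-29 + z) (U(z) = (z**2 + z*z) + 6/(-29 + z) = (z**2 + z**2) + 6/(-29 + z) = 2*z**2 + 6/(-29 + z))
U(-12)*125 = (2*(3 + (-12)**2*(-29 - 12))/(-29 - 12))*125 = (2*(3 + 144*(-41))/(-41))*125 = (2*(-1/41)*(3 - 5904))*125 = (2*(-1/41)*(-5901))*125 = (11802/41)*125 = 1475250/41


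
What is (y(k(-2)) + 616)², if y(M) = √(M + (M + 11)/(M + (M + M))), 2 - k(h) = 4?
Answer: (1232 + I*√14)²/4 ≈ 3.7945e+5 + 2304.9*I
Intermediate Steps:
k(h) = -2 (k(h) = 2 - 1*4 = 2 - 4 = -2)
y(M) = √(M + (11 + M)/(3*M)) (y(M) = √(M + (11 + M)/(M + 2*M)) = √(M + (11 + M)/((3*M))) = √(M + (11 + M)*(1/(3*M))) = √(M + (11 + M)/(3*M)))
(y(k(-2)) + 616)² = (√(3 + 9*(-2) + 33/(-2))/3 + 616)² = (√(3 - 18 + 33*(-½))/3 + 616)² = (√(3 - 18 - 33/2)/3 + 616)² = (√(-63/2)/3 + 616)² = ((3*I*√14/2)/3 + 616)² = (I*√14/2 + 616)² = (616 + I*√14/2)²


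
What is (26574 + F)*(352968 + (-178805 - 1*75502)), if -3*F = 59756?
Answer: 656621842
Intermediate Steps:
F = -59756/3 (F = -⅓*59756 = -59756/3 ≈ -19919.)
(26574 + F)*(352968 + (-178805 - 1*75502)) = (26574 - 59756/3)*(352968 + (-178805 - 1*75502)) = 19966*(352968 + (-178805 - 75502))/3 = 19966*(352968 - 254307)/3 = (19966/3)*98661 = 656621842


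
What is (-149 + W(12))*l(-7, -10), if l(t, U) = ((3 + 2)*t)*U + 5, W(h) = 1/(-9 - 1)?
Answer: -105861/2 ≈ -52931.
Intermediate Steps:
W(h) = -⅒ (W(h) = 1/(-10) = -⅒)
l(t, U) = 5 + 5*U*t (l(t, U) = (5*t)*U + 5 = 5*U*t + 5 = 5 + 5*U*t)
(-149 + W(12))*l(-7, -10) = (-149 - ⅒)*(5 + 5*(-10)*(-7)) = -1491*(5 + 350)/10 = -1491/10*355 = -105861/2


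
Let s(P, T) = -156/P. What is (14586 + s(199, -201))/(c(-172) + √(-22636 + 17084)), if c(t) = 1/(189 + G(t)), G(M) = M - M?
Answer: 548564562/39466275607 - 414714808872*I*√347/39466275607 ≈ 0.0139 - 195.74*I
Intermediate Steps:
G(M) = 0
c(t) = 1/189 (c(t) = 1/(189 + 0) = 1/189)
(14586 + s(199, -201))/(c(-172) + √(-22636 + 17084)) = (14586 - 156/199)/(1/189 + √(-22636 + 17084)) = (14586 - 156*1/199)/(1/189 + √(-5552)) = (14586 - 156/199)/(1/189 + 4*I*√347) = 2902458/(199*(1/189 + 4*I*√347))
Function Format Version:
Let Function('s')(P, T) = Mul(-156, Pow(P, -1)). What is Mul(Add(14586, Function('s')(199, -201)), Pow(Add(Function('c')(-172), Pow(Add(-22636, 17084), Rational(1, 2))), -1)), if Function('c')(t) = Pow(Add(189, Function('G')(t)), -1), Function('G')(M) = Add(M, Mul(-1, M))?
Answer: Add(Rational(548564562, 39466275607), Mul(Rational(-414714808872, 39466275607), I, Pow(347, Rational(1, 2)))) ≈ Add(0.013900, Mul(-195.74, I))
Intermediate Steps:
Function('G')(M) = 0
Function('c')(t) = Rational(1, 189) (Function('c')(t) = Pow(Add(189, 0), -1) = Pow(189, -1) = Rational(1, 189))
Mul(Add(14586, Function('s')(199, -201)), Pow(Add(Function('c')(-172), Pow(Add(-22636, 17084), Rational(1, 2))), -1)) = Mul(Add(14586, Mul(-156, Pow(199, -1))), Pow(Add(Rational(1, 189), Pow(Add(-22636, 17084), Rational(1, 2))), -1)) = Mul(Add(14586, Mul(-156, Rational(1, 199))), Pow(Add(Rational(1, 189), Pow(-5552, Rational(1, 2))), -1)) = Mul(Add(14586, Rational(-156, 199)), Pow(Add(Rational(1, 189), Mul(4, I, Pow(347, Rational(1, 2)))), -1)) = Mul(Rational(2902458, 199), Pow(Add(Rational(1, 189), Mul(4, I, Pow(347, Rational(1, 2)))), -1))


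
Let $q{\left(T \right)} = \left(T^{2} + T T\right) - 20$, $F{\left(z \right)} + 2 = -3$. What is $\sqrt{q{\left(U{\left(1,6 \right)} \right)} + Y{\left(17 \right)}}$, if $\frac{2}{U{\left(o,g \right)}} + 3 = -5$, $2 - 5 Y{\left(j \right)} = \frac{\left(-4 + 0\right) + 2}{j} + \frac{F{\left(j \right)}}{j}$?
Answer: $\frac{i \sqrt{2241790}}{340} \approx 4.4037 i$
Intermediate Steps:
$F{\left(z \right)} = -5$ ($F{\left(z \right)} = -2 - 3 = -5$)
$Y{\left(j \right)} = \frac{2}{5} + \frac{7}{5 j}$ ($Y{\left(j \right)} = \frac{2}{5} - \frac{\frac{\left(-4 + 0\right) + 2}{j} - \frac{5}{j}}{5} = \frac{2}{5} - \frac{\frac{-4 + 2}{j} - \frac{5}{j}}{5} = \frac{2}{5} - \frac{- \frac{2}{j} - \frac{5}{j}}{5} = \frac{2}{5} - \frac{\left(-7\right) \frac{1}{j}}{5} = \frac{2}{5} + \frac{7}{5 j}$)
$U{\left(o,g \right)} = - \frac{1}{4}$ ($U{\left(o,g \right)} = \frac{2}{-3 - 5} = \frac{2}{-8} = 2 \left(- \frac{1}{8}\right) = - \frac{1}{4}$)
$q{\left(T \right)} = -20 + 2 T^{2}$ ($q{\left(T \right)} = \left(T^{2} + T^{2}\right) - 20 = 2 T^{2} - 20 = -20 + 2 T^{2}$)
$\sqrt{q{\left(U{\left(1,6 \right)} \right)} + Y{\left(17 \right)}} = \sqrt{\left(-20 + 2 \left(- \frac{1}{4}\right)^{2}\right) + \frac{7 + 2 \cdot 17}{5 \cdot 17}} = \sqrt{\left(-20 + 2 \cdot \frac{1}{16}\right) + \frac{1}{5} \cdot \frac{1}{17} \left(7 + 34\right)} = \sqrt{\left(-20 + \frac{1}{8}\right) + \frac{1}{5} \cdot \frac{1}{17} \cdot 41} = \sqrt{- \frac{159}{8} + \frac{41}{85}} = \sqrt{- \frac{13187}{680}} = \frac{i \sqrt{2241790}}{340}$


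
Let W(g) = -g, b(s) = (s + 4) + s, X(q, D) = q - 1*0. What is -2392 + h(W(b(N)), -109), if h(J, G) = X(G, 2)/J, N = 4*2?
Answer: -47731/20 ≈ -2386.6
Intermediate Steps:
X(q, D) = q (X(q, D) = q + 0 = q)
N = 8
b(s) = 4 + 2*s (b(s) = (4 + s) + s = 4 + 2*s)
h(J, G) = G/J
-2392 + h(W(b(N)), -109) = -2392 - 109*(-1/(4 + 2*8)) = -2392 - 109*(-1/(4 + 16)) = -2392 - 109/((-1*20)) = -2392 - 109/(-20) = -2392 - 109*(-1/20) = -2392 + 109/20 = -47731/20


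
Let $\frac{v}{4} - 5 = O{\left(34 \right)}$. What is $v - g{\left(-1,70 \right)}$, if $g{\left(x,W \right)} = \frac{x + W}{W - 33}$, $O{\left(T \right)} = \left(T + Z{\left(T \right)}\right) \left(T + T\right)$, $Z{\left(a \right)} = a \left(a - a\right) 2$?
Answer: $\frac{342847}{37} \approx 9266.1$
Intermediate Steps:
$Z{\left(a \right)} = 0$ ($Z{\left(a \right)} = a 0 \cdot 2 = 0 \cdot 2 = 0$)
$O{\left(T \right)} = 2 T^{2}$ ($O{\left(T \right)} = \left(T + 0\right) \left(T + T\right) = T 2 T = 2 T^{2}$)
$g{\left(x,W \right)} = \frac{W + x}{-33 + W}$
$v = 9268$ ($v = 20 + 4 \cdot 2 \cdot 34^{2} = 20 + 4 \cdot 2 \cdot 1156 = 20 + 4 \cdot 2312 = 20 + 9248 = 9268$)
$v - g{\left(-1,70 \right)} = 9268 - \frac{70 - 1}{-33 + 70} = 9268 - \frac{1}{37} \cdot 69 = 9268 - \frac{69}{37} = \frac{342847}{37}$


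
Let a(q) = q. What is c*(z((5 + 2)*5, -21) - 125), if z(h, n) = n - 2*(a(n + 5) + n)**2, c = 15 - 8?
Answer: -20188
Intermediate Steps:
c = 7
z(h, n) = n - 2*(5 + 2*n)**2 (z(h, n) = n - 2*((n + 5) + n)**2 = n - 2*((5 + n) + n)**2 = n - 2*(5 + 2*n)**2)
c*(z((5 + 2)*5, -21) - 125) = 7*((-21 - 2*(5 + 2*(-21))**2) - 125) = 7*((-21 - 2*(5 - 42)**2) - 125) = 7*((-21 - 2*(-37)**2) - 125) = 7*((-21 - 2*1369) - 125) = 7*((-21 - 2738) - 125) = 7*(-2759 - 125) = 7*(-2884) = -20188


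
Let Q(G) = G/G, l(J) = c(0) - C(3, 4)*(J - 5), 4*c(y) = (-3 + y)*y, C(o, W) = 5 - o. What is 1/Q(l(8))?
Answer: 1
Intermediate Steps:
c(y) = y*(-3 + y)/4 (c(y) = ((-3 + y)*y)/4 = (y*(-3 + y))/4 = y*(-3 + y)/4)
l(J) = 10 - 2*J (l(J) = (¼)*0*(-3 + 0) - (5 - 1*3)*(J - 5) = (¼)*0*(-3) - (5 - 3)*(-5 + J) = 0 - 2*(-5 + J) = 0 - (-10 + 2*J) = 0 + (10 - 2*J) = 10 - 2*J)
Q(G) = 1
1/Q(l(8)) = 1/1 = 1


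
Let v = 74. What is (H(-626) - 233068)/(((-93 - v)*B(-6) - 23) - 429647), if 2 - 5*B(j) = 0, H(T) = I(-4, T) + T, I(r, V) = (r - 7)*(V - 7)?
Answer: 377885/716228 ≈ 0.52760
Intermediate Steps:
I(r, V) = (-7 + V)*(-7 + r) (I(r, V) = (-7 + r)*(-7 + V) = (-7 + V)*(-7 + r))
H(T) = 77 - 10*T (H(T) = (49 - 7*T - 7*(-4) + T*(-4)) + T = (49 - 7*T + 28 - 4*T) + T = (77 - 11*T) + T = 77 - 10*T)
B(j) = ⅖ (B(j) = ⅖ - ⅕*0 = ⅖ + 0 = ⅖)
(H(-626) - 233068)/(((-93 - v)*B(-6) - 23) - 429647) = ((77 - 10*(-626)) - 233068)/(((-93 - 1*74)*(⅖) - 23) - 429647) = ((77 + 6260) - 233068)/(((-93 - 74)*(⅖) - 23) - 429647) = (6337 - 233068)/((-167*⅖ - 23) - 429647) = -226731/((-334/5 - 23) - 429647) = -226731/(-449/5 - 429647) = -226731/(-2148684/5) = -226731*(-5/2148684) = 377885/716228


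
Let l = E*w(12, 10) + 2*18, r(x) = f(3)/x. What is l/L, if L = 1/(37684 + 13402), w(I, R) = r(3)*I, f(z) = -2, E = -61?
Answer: 26769064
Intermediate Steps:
r(x) = -2/x
w(I, R) = -2*I/3 (w(I, R) = (-2/3)*I = (-2*1/3)*I = -2*I/3)
L = 1/51086 ≈ 1.9575e-5
l = 524 (l = -(-122)*12/3 + 2*18 = -61*(-8) + 36 = 488 + 36 = 524)
l/L = 524/(1/51086) = 524*51086 = 26769064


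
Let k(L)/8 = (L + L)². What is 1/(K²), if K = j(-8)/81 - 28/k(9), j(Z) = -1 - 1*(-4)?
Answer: 419904/289 ≈ 1453.0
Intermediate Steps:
k(L) = 32*L² (k(L) = 8*(L + L)² = 8*(2*L)² = 8*(4*L²) = 32*L²)
j(Z) = 3 (j(Z) = -1 + 4 = 3)
K = 17/648 (K = 3/81 - 28/(32*9²) = 3*(1/81) - 28/(32*81) = 1/27 - 28/2592 = 1/27 - 28*1/2592 = 1/27 - 7/648 = 17/648 ≈ 0.026235)
1/(K²) = 1/((17/648)²) = 1/(289/419904) = 419904/289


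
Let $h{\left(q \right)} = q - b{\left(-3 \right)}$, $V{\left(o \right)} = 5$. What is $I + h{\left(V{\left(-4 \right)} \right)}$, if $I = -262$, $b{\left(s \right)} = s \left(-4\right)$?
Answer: $-269$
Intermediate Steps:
$b{\left(s \right)} = - 4 s$
$h{\left(q \right)} = -12 + q$ ($h{\left(q \right)} = q - \left(-4\right) \left(-3\right) = q - 12 = -12 + q$)
$I + h{\left(V{\left(-4 \right)} \right)} = -262 + \left(-12 + 5\right) = -262 - 7 = -269$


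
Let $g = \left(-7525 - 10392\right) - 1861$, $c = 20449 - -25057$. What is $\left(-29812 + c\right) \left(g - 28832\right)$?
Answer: $-762885340$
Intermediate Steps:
$c = 45506$ ($c = 20449 + 25057 = 45506$)
$g = -19778$ ($g = -17917 - 1861 = -19778$)
$\left(-29812 + c\right) \left(g - 28832\right) = \left(-29812 + 45506\right) \left(-19778 - 28832\right) = 15694 \left(-19778 - 28832\right) = 15694 \left(-48610\right) = -762885340$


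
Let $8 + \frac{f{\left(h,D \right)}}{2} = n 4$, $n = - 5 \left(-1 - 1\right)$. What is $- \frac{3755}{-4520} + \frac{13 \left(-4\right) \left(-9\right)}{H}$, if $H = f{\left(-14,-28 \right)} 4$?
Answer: $\frac{19229}{7232} \approx 2.6589$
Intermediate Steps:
$n = 10$ ($n = \left(-5\right) \left(-2\right) = 10$)
$f{\left(h,D \right)} = 64$ ($f{\left(h,D \right)} = -16 + 2 \cdot 10 \cdot 4 = -16 + 2 \cdot 40 = -16 + 80 = 64$)
$H = 256$ ($H = 64 \cdot 4 = 256$)
$- \frac{3755}{-4520} + \frac{13 \left(-4\right) \left(-9\right)}{H} = - \frac{3755}{-4520} + \frac{13 \left(-4\right) \left(-9\right)}{256} = \left(-3755\right) \left(- \frac{1}{4520}\right) + \left(-52\right) \left(-9\right) \frac{1}{256} = \frac{751}{904} + 468 \cdot \frac{1}{256} = \frac{751}{904} + \frac{117}{64} = \frac{19229}{7232}$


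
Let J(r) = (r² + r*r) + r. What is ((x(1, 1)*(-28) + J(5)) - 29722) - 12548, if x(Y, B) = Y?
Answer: -42243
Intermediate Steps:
J(r) = r + 2*r² (J(r) = (r² + r²) + r = 2*r² + r = r + 2*r²)
((x(1, 1)*(-28) + J(5)) - 29722) - 12548 = ((1*(-28) + 5*(1 + 2*5)) - 29722) - 12548 = ((-28 + 5*(1 + 10)) - 29722) - 12548 = ((-28 + 5*11) - 29722) - 12548 = ((-28 + 55) - 29722) - 12548 = (27 - 29722) - 12548 = -29695 - 12548 = -42243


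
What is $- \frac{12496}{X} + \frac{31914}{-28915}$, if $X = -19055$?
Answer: $- \frac{49359886}{110195065} \approx -0.44793$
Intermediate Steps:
$- \frac{12496}{X} + \frac{31914}{-28915} = - \frac{12496}{-19055} + \frac{31914}{-28915} = \left(-12496\right) \left(- \frac{1}{19055}\right) + 31914 \left(- \frac{1}{28915}\right) = \frac{12496}{19055} - \frac{31914}{28915} = - \frac{49359886}{110195065}$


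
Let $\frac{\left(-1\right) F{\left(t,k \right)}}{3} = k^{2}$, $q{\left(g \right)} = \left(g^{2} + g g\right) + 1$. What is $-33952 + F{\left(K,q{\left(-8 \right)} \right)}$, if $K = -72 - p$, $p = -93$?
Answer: $-83875$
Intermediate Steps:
$K = 21$ ($K = -72 - -93 = -72 + 93 = 21$)
$q{\left(g \right)} = 1 + 2 g^{2}$ ($q{\left(g \right)} = \left(g^{2} + g^{2}\right) + 1 = 2 g^{2} + 1 = 1 + 2 g^{2}$)
$F{\left(t,k \right)} = - 3 k^{2}$
$-33952 + F{\left(K,q{\left(-8 \right)} \right)} = -33952 - 3 \left(1 + 2 \left(-8\right)^{2}\right)^{2} = -33952 - 3 \left(1 + 2 \cdot 64\right)^{2} = -33952 - 3 \left(1 + 128\right)^{2} = -33952 - 3 \cdot 129^{2} = -33952 - 49923 = -83875$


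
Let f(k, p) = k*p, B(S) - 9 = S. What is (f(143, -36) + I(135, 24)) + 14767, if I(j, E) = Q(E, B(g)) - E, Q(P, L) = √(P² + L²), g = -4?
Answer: 9595 + √601 ≈ 9619.5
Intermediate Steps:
B(S) = 9 + S
Q(P, L) = √(L² + P²)
I(j, E) = √(25 + E²) - E (I(j, E) = √((9 - 4)² + E²) - E = √(5² + E²) - E = √(25 + E²) - E)
(f(143, -36) + I(135, 24)) + 14767 = (143*(-36) + (√(25 + 24²) - 1*24)) + 14767 = (-5148 + (√(25 + 576) - 24)) + 14767 = (-5148 + (√601 - 24)) + 14767 = (-5148 + (-24 + √601)) + 14767 = (-5172 + √601) + 14767 = 9595 + √601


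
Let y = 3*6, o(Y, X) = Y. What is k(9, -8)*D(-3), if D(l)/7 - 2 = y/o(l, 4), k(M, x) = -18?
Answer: 504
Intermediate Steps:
y = 18
D(l) = 14 + 126/l (D(l) = 14 + 7*(18/l) = 14 + 126/l)
k(9, -8)*D(-3) = -18*(14 + 126/(-3)) = -18*(14 + 126*(-⅓)) = -18*(14 - 42) = -18*(-28) = 504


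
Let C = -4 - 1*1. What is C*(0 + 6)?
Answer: -30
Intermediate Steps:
C = -5 (C = -4 - 1 = -5)
C*(0 + 6) = -5*(0 + 6) = -5*6 = -30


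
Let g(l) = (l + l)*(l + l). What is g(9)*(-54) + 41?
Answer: -17455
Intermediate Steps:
g(l) = 4*l² (g(l) = (2*l)*(2*l) = 4*l²)
g(9)*(-54) + 41 = (4*9²)*(-54) + 41 = (4*81)*(-54) + 41 = 324*(-54) + 41 = -17496 + 41 = -17455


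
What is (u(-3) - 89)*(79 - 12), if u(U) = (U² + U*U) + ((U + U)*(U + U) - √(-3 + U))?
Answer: -2345 - 67*I*√6 ≈ -2345.0 - 164.12*I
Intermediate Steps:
u(U) = -√(-3 + U) + 6*U² (u(U) = (U² + U²) + ((2*U)*(2*U) - √(-3 + U)) = 2*U² + (4*U² - √(-3 + U)) = 2*U² + (-√(-3 + U) + 4*U²) = -√(-3 + U) + 6*U²)
(u(-3) - 89)*(79 - 12) = ((-√(-3 - 3) + 6*(-3)²) - 89)*(79 - 12) = ((-√(-6) + 6*9) - 89)*67 = ((-I*√6 + 54) - 89)*67 = ((54 - I*√6) - 89)*67 = (-35 - I*√6)*67 = -2345 - 67*I*√6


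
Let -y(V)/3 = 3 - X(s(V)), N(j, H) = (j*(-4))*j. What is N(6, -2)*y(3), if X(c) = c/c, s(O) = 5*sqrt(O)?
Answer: 864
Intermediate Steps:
X(c) = 1
N(j, H) = -4*j**2 (N(j, H) = (-4*j)*j = -4*j**2)
y(V) = -6 (y(V) = -3*(3 - 1*1) = -3*(3 - 1) = -3*2 = -6)
N(6, -2)*y(3) = -4*6**2*(-6) = -4*36*(-6) = -144*(-6) = 864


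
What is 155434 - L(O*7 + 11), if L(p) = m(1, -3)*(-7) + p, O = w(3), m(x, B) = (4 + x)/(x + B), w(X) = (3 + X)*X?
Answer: 310559/2 ≈ 1.5528e+5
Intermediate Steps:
w(X) = X*(3 + X)
m(x, B) = (4 + x)/(B + x)
O = 18 (O = 3*(3 + 3) = 3*6 = 18)
L(p) = 35/2 + p (L(p) = ((4 + 1)/(-3 + 1))*(-7) + p = (5/(-2))*(-7) + p = -1/2*5*(-7) + p = -5/2*(-7) + p = 35/2 + p)
155434 - L(O*7 + 11) = 155434 - (35/2 + (18*7 + 11)) = 155434 - (35/2 + (126 + 11)) = 155434 - (35/2 + 137) = 155434 - 1*309/2 = 155434 - 309/2 = 310559/2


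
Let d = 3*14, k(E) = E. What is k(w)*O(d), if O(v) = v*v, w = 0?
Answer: 0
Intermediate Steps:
d = 42
O(v) = v²
k(w)*O(d) = 0*42² = 0*1764 = 0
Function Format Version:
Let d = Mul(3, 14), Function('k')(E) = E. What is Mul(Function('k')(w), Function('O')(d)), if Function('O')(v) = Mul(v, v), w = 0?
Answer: 0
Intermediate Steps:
d = 42
Function('O')(v) = Pow(v, 2)
Mul(Function('k')(w), Function('O')(d)) = Mul(0, Pow(42, 2)) = Mul(0, 1764) = 0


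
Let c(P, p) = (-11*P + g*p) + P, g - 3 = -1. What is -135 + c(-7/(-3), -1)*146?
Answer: -11501/3 ≈ -3833.7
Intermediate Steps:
g = 2 (g = 3 - 1 = 2)
c(P, p) = -10*P + 2*p (c(P, p) = (-11*P + 2*p) + P = -10*P + 2*p)
-135 + c(-7/(-3), -1)*146 = -135 + (-(-70)/(-3) + 2*(-1))*146 = -135 + (-(-70)*(-1)/3 - 2)*146 = -135 + (-10*7/3 - 2)*146 = -135 + (-70/3 - 2)*146 = -135 - 76/3*146 = -135 - 11096/3 = -11501/3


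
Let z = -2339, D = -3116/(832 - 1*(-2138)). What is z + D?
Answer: -3474973/1485 ≈ -2340.1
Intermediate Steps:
D = -1558/1485 (D = -3116/(832 + 2138) = -3116/2970 = -3116*1/2970 = -1558/1485 ≈ -1.0492)
z + D = -2339 - 1558/1485 = -3474973/1485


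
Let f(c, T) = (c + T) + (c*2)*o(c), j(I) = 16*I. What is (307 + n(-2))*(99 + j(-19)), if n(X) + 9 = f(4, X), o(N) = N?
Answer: -68060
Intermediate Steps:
f(c, T) = T + c + 2*c**2 (f(c, T) = (c + T) + (c*2)*c = (T + c) + (2*c)*c = (T + c) + 2*c**2 = T + c + 2*c**2)
n(X) = 27 + X (n(X) = -9 + (X + 4 + 2*4**2) = -9 + (X + 4 + 2*16) = -9 + (X + 4 + 32) = -9 + (36 + X) = 27 + X)
(307 + n(-2))*(99 + j(-19)) = (307 + (27 - 2))*(99 + 16*(-19)) = (307 + 25)*(99 - 304) = 332*(-205) = -68060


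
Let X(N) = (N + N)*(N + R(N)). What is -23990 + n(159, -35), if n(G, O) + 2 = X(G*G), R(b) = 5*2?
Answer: 1278739550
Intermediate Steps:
R(b) = 10
X(N) = 2*N*(10 + N) (X(N) = (N + N)*(N + 10) = (2*N)*(10 + N) = 2*N*(10 + N))
n(G, O) = -2 + 2*G²*(10 + G²) (n(G, O) = -2 + 2*(G*G)*(10 + G*G) = -2 + 2*G²*(10 + G²))
-23990 + n(159, -35) = -23990 + (-2 + 2*159²*(10 + 159²)) = -23990 + (-2 + 2*25281*(10 + 25281)) = -23990 + (-2 + 2*25281*25291) = -23990 + (-2 + 1278763542) = -23990 + 1278763540 = 1278739550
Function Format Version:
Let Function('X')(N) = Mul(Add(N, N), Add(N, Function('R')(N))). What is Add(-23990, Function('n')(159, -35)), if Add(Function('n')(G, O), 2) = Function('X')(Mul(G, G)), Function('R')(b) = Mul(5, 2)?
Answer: 1278739550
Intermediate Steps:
Function('R')(b) = 10
Function('X')(N) = Mul(2, N, Add(10, N)) (Function('X')(N) = Mul(Add(N, N), Add(N, 10)) = Mul(Mul(2, N), Add(10, N)) = Mul(2, N, Add(10, N)))
Function('n')(G, O) = Add(-2, Mul(2, Pow(G, 2), Add(10, Pow(G, 2)))) (Function('n')(G, O) = Add(-2, Mul(2, Mul(G, G), Add(10, Mul(G, G)))) = Add(-2, Mul(2, Pow(G, 2), Add(10, Pow(G, 2)))))
Add(-23990, Function('n')(159, -35)) = Add(-23990, Add(-2, Mul(2, Pow(159, 2), Add(10, Pow(159, 2))))) = Add(-23990, Add(-2, Mul(2, 25281, Add(10, 25281)))) = Add(-23990, Add(-2, Mul(2, 25281, 25291))) = Add(-23990, Add(-2, 1278763542)) = Add(-23990, 1278763540) = 1278739550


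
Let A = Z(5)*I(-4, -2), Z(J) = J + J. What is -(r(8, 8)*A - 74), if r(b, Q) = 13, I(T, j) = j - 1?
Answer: 464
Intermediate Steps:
I(T, j) = -1 + j
Z(J) = 2*J
A = -30 (A = (2*5)*(-1 - 2) = 10*(-3) = -30)
-(r(8, 8)*A - 74) = -(13*(-30) - 74) = -(-390 - 74) = -1*(-464) = 464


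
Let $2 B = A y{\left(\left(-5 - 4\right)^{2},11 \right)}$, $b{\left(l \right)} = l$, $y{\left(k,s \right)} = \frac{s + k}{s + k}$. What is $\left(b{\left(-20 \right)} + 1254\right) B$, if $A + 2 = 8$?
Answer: $3702$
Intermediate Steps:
$A = 6$ ($A = -2 + 8 = 6$)
$y{\left(k,s \right)} = 1$ ($y{\left(k,s \right)} = \frac{k + s}{k + s} = 1$)
$B = 3$ ($B = \frac{6 \cdot 1}{2} = \frac{1}{2} \cdot 6 = 3$)
$\left(b{\left(-20 \right)} + 1254\right) B = \left(-20 + 1254\right) 3 = 1234 \cdot 3 = 3702$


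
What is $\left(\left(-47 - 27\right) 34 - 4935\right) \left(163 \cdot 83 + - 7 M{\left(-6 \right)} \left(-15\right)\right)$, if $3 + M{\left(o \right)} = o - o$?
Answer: $-98457514$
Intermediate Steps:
$M{\left(o \right)} = -3$ ($M{\left(o \right)} = -3 + \left(o - o\right) = -3 + 0 = -3$)
$\left(\left(-47 - 27\right) 34 - 4935\right) \left(163 \cdot 83 + - 7 M{\left(-6 \right)} \left(-15\right)\right) = \left(\left(-47 - 27\right) 34 - 4935\right) \left(163 \cdot 83 + \left(-7\right) \left(-3\right) \left(-15\right)\right) = \left(\left(-74\right) 34 - 4935\right) \left(13529 + 21 \left(-15\right)\right) = \left(-2516 - 4935\right) \left(13529 - 315\right) = \left(-7451\right) 13214 = -98457514$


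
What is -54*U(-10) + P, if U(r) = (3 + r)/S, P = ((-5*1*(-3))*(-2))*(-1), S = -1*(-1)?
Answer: 408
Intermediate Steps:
S = 1
P = 30 (P = (-5*(-3)*(-2))*(-1) = (15*(-2))*(-1) = -30*(-1) = 30)
U(r) = 3 + r (U(r) = (3 + r)/1 = (3 + r)*1 = 3 + r)
-54*U(-10) + P = -54*(3 - 10) + 30 = -54*(-7) + 30 = 378 + 30 = 408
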